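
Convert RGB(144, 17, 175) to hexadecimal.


R = 144 → 90 (hex)
G = 17 → 11 (hex)
B = 175 → AF (hex)
Hex = #9011AF


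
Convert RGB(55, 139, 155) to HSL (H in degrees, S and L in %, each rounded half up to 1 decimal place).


Normalize: R'=55/255≈0.2157, G'=139/255≈0.5451, B'=155/255≈0.6078
Max=155/255, Min=55/255, Δ=Max-Min=100/255
L = (Max+Min)/2 = (155+55)/510 = 210/510 = 0.41176… → L = 41.2%
L ≤ 0.5 → S = Δ/(Max+Min) = 100/(155+55) = 100/210 = 0.47619… → S = 47.6%
(the 1/255 factors cancel in S and H, so raw channel differences can be used)
Max is B' → H = 60 × ((R-G)/Δ + 4) = 60 × ((55-139)/100 + 4)
  -84/100 + 4 = -0.84 + 4 = 3.16
  H = 60 × 3.16 = 189.6° → H = 189.6°
= HSL(189.6°, 47.6%, 41.2%)


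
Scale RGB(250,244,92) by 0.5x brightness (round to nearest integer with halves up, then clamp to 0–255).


Multiply each channel by 0.5, round half up, clamp to [0, 255]
R: 250×0.5 = 125
G: 244×0.5 = 122
B: 92×0.5 = 46
= RGB(125, 122, 46)


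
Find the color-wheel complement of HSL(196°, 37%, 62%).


Complement = opposite side of color wheel = hue + 180°
H' = (196 + 180) mod 360 = 16°
S and L unchanged.
= HSL(16°, 37%, 62%)


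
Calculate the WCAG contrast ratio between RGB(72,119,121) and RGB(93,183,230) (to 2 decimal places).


Linearize each sRGB channel c=v/255: c/12.92 if c ≤ 0.04045 else ((c+0.055)/1.055)^2.4
L = 0.2126×R_lin + 0.7152×G_lin + 0.0722×B_lin
Color 1 (72,119,121):
  R=72: 72/255≈0.2824 > 0.04045 → ((0.2824+0.055)/1.055)^2.4 ≈ 0.06480
  G=119: 119/255≈0.4667 > 0.04045 → ((0.4667+0.055)/1.055)^2.4 ≈ 0.18447
  B=121: 121/255≈0.4745 > 0.04045 → ((0.4745+0.055)/1.055)^2.4 ≈ 0.19120
  L1 = 0.2126×0.06480 + 0.7152×0.18447 + 0.0722×0.19120 ≈ 0.15952
Color 2 (93,183,230):
  R=93: 93/255≈0.3647 > 0.04045 → ((0.3647+0.055)/1.055)^2.4 ≈ 0.10946
  G=183: 183/255≈0.7176 > 0.04045 → ((0.7176+0.055)/1.055)^2.4 ≈ 0.47353
  B=230: 230/255≈0.9020 > 0.04045 → ((0.9020+0.055)/1.055)^2.4 ≈ 0.79130
  L2 = 0.2126×0.10946 + 0.7152×0.47353 + 0.0722×0.79130 ≈ 0.41907
Lighter = 0.41907, Darker = 0.15952
Ratio = (L_lighter + 0.05) / (L_darker + 0.05)
Ratio = (0.41907 + 0.05) / (0.15952 + 0.05) = 0.46907 / 0.20952 ≈ 2.2388
Ratio ≈ 2.24:1


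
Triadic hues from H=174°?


Triadic: equally spaced at 120° intervals
H1 = 174°
H2 = (174 + 120) mod 360 = 294°
H3 = (174 + 240) mod 360 = 54°
Triadic = 174°, 294°, 54°


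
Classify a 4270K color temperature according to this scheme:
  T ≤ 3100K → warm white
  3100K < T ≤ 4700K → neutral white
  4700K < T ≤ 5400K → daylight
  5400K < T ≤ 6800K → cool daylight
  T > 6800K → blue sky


Temperature: 4270K
3100K < 4270K ≤ 4700K → neutral white
Classification: neutral white


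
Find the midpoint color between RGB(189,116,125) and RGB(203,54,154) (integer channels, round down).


Midpoint: each channel = ⌊(C₁+C₂)/2⌋
R: ⌊(189+203)/2⌋ = 196
G: ⌊(116+54)/2⌋ = 85
B: ⌊(125+154)/2⌋ = 139
= RGB(196, 85, 139)


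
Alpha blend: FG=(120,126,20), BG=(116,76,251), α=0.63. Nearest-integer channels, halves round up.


C = α×F + (1-α)×B, with 1-α = 0.37
R: 0.63×120 + 0.37×116 = 75.60 + 42.92 = 118.52 → 119
G: 0.63×126 + 0.37×76 = 79.38 + 28.12 = 107.50 → 108
B: 0.63×20 + 0.37×251 = 12.60 + 92.87 = 105.47 → 105
= RGB(119, 108, 105)


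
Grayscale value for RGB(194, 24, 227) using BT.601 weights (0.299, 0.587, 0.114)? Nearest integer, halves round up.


Gray = 0.299×R + 0.587×G + 0.114×B
Gray = 0.299×194 + 0.587×24 + 0.114×227
Gray = 58.006 + 14.088 + 25.878
Gray = 97.972 → round half up → 98
Gray = 98


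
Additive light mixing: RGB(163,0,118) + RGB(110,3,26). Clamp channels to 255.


Additive: each channel = min(255, C₁+C₂)
R: 163+110 = 273 → 255
G: 0+3 = 3 → 3
B: 118+26 = 144 → 144
= RGB(255, 3, 144)


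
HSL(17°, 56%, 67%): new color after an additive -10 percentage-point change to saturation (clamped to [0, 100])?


Original S = 56%
Adjustment = -10 percentage points
New S = 56 + (-10) = 46
Clamp to [0, 100] → 46
= HSL(17°, 46%, 67%)


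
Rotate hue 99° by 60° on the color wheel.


New hue = (H + rotation) mod 360
New hue = (99 + 60) mod 360
= 159 mod 360
= 159°


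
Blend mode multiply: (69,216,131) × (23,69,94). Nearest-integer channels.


Multiply: C = A×B/255, rounded to nearest integer
R: 69×23/255 = 1587/255 ≈ 6.224 → 6
G: 216×69/255 = 14904/255 ≈ 58.447 → 58
B: 131×94/255 = 12314/255 ≈ 48.290 → 48
= RGB(6, 58, 48)


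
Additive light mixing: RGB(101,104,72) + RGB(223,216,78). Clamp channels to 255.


Additive: each channel = min(255, C₁+C₂)
R: 101+223 = 324 → 255
G: 104+216 = 320 → 255
B: 72+78 = 150 → 150
= RGB(255, 255, 150)


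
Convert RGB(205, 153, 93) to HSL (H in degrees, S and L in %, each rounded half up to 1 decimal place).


Normalize: R'=205/255≈0.8039, G'=153/255≈0.6000, B'=93/255≈0.3647
Max=205/255, Min=93/255, Δ=Max-Min=112/255
L = (Max+Min)/2 = (205+93)/510 = 298/510 = 0.58431… → L = 58.4%
L > 0.5 → S = Δ/(2-Max-Min) = 112/(510-205-93) = 112/212 = 0.52830… → S = 52.8%
(the 1/255 factors cancel in S and H, so raw channel differences can be used)
Max is R' → H = 60 × (((G-B)/Δ) mod 6) = 60 × (((153-93)/112) mod 6)
  60/112 = 0.5357…
  H = 60 × 0.5357… = 32.142…° → H = 32.1°
= HSL(32.1°, 52.8%, 58.4%)


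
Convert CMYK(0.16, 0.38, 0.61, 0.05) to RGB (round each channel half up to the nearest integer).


R = 255 × (1-C) × (1-K) = 255 × 0.84 × 0.95 = 203.49 → 203
G = 255 × (1-M) × (1-K) = 255 × 0.62 × 0.95 = 150.195 → 150
B = 255 × (1-Y) × (1-K) = 255 × 0.39 × 0.95 = 94.4775 → 94
= RGB(203, 150, 94)


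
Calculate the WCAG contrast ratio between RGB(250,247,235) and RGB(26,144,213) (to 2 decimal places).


Linearize each sRGB channel c=v/255: c/12.92 if c ≤ 0.04045 else ((c+0.055)/1.055)^2.4
L = 0.2126×R_lin + 0.7152×G_lin + 0.0722×B_lin
Color 1 (250,247,235):
  R=250: 250/255≈0.9804 > 0.04045 → ((0.9804+0.055)/1.055)^2.4 ≈ 0.95597
  G=247: 247/255≈0.9686 > 0.04045 → ((0.9686+0.055)/1.055)^2.4 ≈ 0.93011
  B=235: 235/255≈0.9216 > 0.04045 → ((0.9216+0.055)/1.055)^2.4 ≈ 0.83077
  L1 = 0.2126×0.95597 + 0.7152×0.93011 + 0.0722×0.83077 ≈ 0.92844
Color 2 (26,144,213):
  R=26: 26/255≈0.1020 > 0.04045 → ((0.1020+0.055)/1.055)^2.4 ≈ 0.01033
  G=144: 144/255≈0.5647 > 0.04045 → ((0.5647+0.055)/1.055)^2.4 ≈ 0.27889
  B=213: 213/255≈0.8353 > 0.04045 → ((0.8353+0.055)/1.055)^2.4 ≈ 0.66539
  L2 = 0.2126×0.01033 + 0.7152×0.27889 + 0.0722×0.66539 ≈ 0.24970
Lighter = 0.92844, Darker = 0.24970
Ratio = (L_lighter + 0.05) / (L_darker + 0.05)
Ratio = (0.92844 + 0.05) / (0.24970 + 0.05) = 0.97844 / 0.29970 ≈ 3.2647
Ratio ≈ 3.26:1


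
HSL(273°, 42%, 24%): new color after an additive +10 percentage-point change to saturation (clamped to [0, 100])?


Original S = 42%
Adjustment = +10 percentage points
New S = 42 + (10) = 52
Clamp to [0, 100] → 52
= HSL(273°, 52%, 24%)


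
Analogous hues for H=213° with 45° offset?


Base hue: 213°
Left analog: (213 - 45) mod 360 = 168°
Right analog: (213 + 45) mod 360 = 258°
Analogous hues = 168° and 258°


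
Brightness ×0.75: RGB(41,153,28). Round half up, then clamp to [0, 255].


Multiply each channel by 0.75, round half up, clamp to [0, 255]
R: 41×0.75 = 30.75 → round → 31
G: 153×0.75 = 114.75 → round → 115
B: 28×0.75 = 21
= RGB(31, 115, 21)


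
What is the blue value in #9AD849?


Color: #9AD849
R = 9A = 154
G = D8 = 216
B = 49 = 73
Blue = 73


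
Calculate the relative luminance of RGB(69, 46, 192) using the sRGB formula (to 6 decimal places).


Linearize each channel (sRGB transfer function): c = v/255; c_lin = c/12.92 if c ≤ 0.04045, else ((c+0.055)/1.055)^2.4
  R: 69/255 ≈ 0.270588 > 0.04045 → ((0.270588+0.055)/1.055)^2.4 ≈ 0.059511
  G: 46/255 ≈ 0.180392 > 0.04045 → ((0.180392+0.055)/1.055)^2.4 ≈ 0.027321
  B: 192/255 ≈ 0.752941 > 0.04045 → ((0.752941+0.055)/1.055)^2.4 ≈ 0.527115
R_lin = 0.059511, G_lin = 0.027321, B_lin = 0.527115
L = 0.2126×R + 0.7152×G + 0.0722×B
L = 0.2126×0.059511 + 0.7152×0.027321 + 0.0722×0.527115
L ≈ 0.070250


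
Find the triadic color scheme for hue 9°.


Triadic: equally spaced at 120° intervals
H1 = 9°
H2 = (9 + 120) mod 360 = 129°
H3 = (9 + 240) mod 360 = 249°
Triadic = 9°, 129°, 249°


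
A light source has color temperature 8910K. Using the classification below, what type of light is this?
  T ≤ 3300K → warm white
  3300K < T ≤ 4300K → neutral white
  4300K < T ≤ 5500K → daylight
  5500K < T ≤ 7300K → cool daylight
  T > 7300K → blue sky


Temperature: 8910K
8910K > 7300K → blue sky
Classification: blue sky


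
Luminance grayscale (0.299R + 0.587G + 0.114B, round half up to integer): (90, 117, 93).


Gray = 0.299×R + 0.587×G + 0.114×B
Gray = 0.299×90 + 0.587×117 + 0.114×93
Gray = 26.910 + 68.679 + 10.602
Gray = 106.191 → round half up → 106
Gray = 106


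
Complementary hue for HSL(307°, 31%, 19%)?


Complement = opposite side of color wheel = hue + 180°
H' = (307 + 180) mod 360 = 127°
S and L unchanged.
= HSL(127°, 31%, 19%)


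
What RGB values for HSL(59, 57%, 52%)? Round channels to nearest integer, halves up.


H=59°, S=0.57, L=0.52
C = (1-|2L-1|)×S = (1-|0.04|)×0.57 = 0.5472
H' = H/60 = 59/60 ≈ 0.9833; X = C×(1-|H' mod 2 - 1|) = 0.53808
m = L - C/2 = 0.52 - 0.2736 = 0.2464
Sector ⌊H'⌋ = 0 → (R',G',B') = (0.5472, 0.53808, 0.0)
RGB = ((R'+m)×255, (G'+m)×255, (B'+m)×255) = (202.368, 200.0424, 62.832)
Round half up → RGB(202, 200, 63)


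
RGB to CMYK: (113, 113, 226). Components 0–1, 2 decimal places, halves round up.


R'=113/255≈0.4431, G'=113/255≈0.4431, B'=226/255≈0.8863
K = 1 - max(R',G',B') = 1 - 226/255 = 29/255 = 0.11372… → 0.11
(1-R'-K)/(1-K) simplifies to (max-R)/max with max = 226:
C = (226-113)/226 = 113/226 = 0.5 → 0.50
M = (226-113)/226 = 113/226 = 0.5 → 0.50
Y = (226-226)/226 = 0/226 = 0 → 0.00
= CMYK(0.50, 0.50, 0.00, 0.11)


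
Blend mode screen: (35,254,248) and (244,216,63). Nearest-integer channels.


Screen: C = 255 - (255-A)×(255-B)/255, rounded to nearest integer
R: 255 - (255-35)×(255-244)/255 = 255 - 2420/255 ≈ 255 - 9.490 = 245.510 → 246
G: 255 - (255-254)×(255-216)/255 = 255 - 39/255 ≈ 255 - 0.153 = 254.847 → 255
B: 255 - (255-248)×(255-63)/255 = 255 - 1344/255 ≈ 255 - 5.271 = 249.729 → 250
= RGB(246, 255, 250)


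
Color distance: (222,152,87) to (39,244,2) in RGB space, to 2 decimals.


d = √[(R₁-R₂)² + (G₁-G₂)² + (B₁-B₂)²]
d = √[(222-39)² + (152-244)² + (87-2)²]
d = √[33489 + 8464 + 7225]
d = √49178
d ≈ 221.76


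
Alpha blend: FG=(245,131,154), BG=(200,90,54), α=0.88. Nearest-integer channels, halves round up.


C = α×F + (1-α)×B, with 1-α = 0.12
R: 0.88×245 + 0.12×200 = 215.60 + 24.00 = 239.60 → 240
G: 0.88×131 + 0.12×90 = 115.28 + 10.80 = 126.08 → 126
B: 0.88×154 + 0.12×54 = 135.52 + 6.48 = 142.00 → 142
= RGB(240, 126, 142)


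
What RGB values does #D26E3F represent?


D2 → 210 (R)
6E → 110 (G)
3F → 63 (B)
= RGB(210, 110, 63)


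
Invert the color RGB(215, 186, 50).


Invert: (255-R, 255-G, 255-B)
R: 255-215 = 40
G: 255-186 = 69
B: 255-50 = 205
= RGB(40, 69, 205)


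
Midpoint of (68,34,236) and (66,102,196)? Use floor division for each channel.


Midpoint: each channel = ⌊(C₁+C₂)/2⌋
R: ⌊(68+66)/2⌋ = 67
G: ⌊(34+102)/2⌋ = 68
B: ⌊(236+196)/2⌋ = 216
= RGB(67, 68, 216)


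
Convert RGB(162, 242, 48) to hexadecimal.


R = 162 → A2 (hex)
G = 242 → F2 (hex)
B = 48 → 30 (hex)
Hex = #A2F230


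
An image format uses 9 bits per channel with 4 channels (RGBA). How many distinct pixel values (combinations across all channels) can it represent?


Total bits = 9 bits/channel × 4 channels = 36 bits
Distinct pixel values = 2^36
= 68,719,476,736 pixel values


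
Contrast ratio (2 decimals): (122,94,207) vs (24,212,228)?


Linearize each sRGB channel c=v/255: c/12.92 if c ≤ 0.04045 else ((c+0.055)/1.055)^2.4
L = 0.2126×R_lin + 0.7152×G_lin + 0.0722×B_lin
Color 1 (122,94,207):
  R=122: 122/255≈0.4784 > 0.04045 → ((0.4784+0.055)/1.055)^2.4 ≈ 0.19462
  G=94: 94/255≈0.3686 > 0.04045 → ((0.3686+0.055)/1.055)^2.4 ≈ 0.11193
  B=207: 207/255≈0.8118 > 0.04045 → ((0.8118+0.055)/1.055)^2.4 ≈ 0.62396
  L1 = 0.2126×0.19462 + 0.7152×0.11193 + 0.0722×0.62396 ≈ 0.16648
Color 2 (24,212,228):
  R=24: 24/255≈0.0941 > 0.04045 → ((0.0941+0.055)/1.055)^2.4 ≈ 0.00913
  G=212: 212/255≈0.8314 > 0.04045 → ((0.8314+0.055)/1.055)^2.4 ≈ 0.65837
  B=228: 228/255≈0.8941 > 0.04045 → ((0.8941+0.055)/1.055)^2.4 ≈ 0.77582
  L2 = 0.2126×0.00913 + 0.7152×0.65837 + 0.0722×0.77582 ≈ 0.52883
Lighter = 0.52883, Darker = 0.16648
Ratio = (L_lighter + 0.05) / (L_darker + 0.05)
Ratio = (0.52883 + 0.05) / (0.16648 + 0.05) = 0.57883 / 0.21648 ≈ 2.6738
Ratio ≈ 2.67:1


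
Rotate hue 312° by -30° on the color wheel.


New hue = (H + rotation) mod 360
New hue = (312 -30) mod 360
= 282 mod 360
= 282°


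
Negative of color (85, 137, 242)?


Invert: (255-R, 255-G, 255-B)
R: 255-85 = 170
G: 255-137 = 118
B: 255-242 = 13
= RGB(170, 118, 13)


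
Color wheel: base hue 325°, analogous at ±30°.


Base hue: 325°
Left analog: (325 - 30) mod 360 = 295°
Right analog: (325 + 30) mod 360 = 355°
Analogous hues = 295° and 355°


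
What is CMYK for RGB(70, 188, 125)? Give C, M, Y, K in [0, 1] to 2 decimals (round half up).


R'=70/255≈0.2745, G'=188/255≈0.7373, B'=125/255≈0.4902
K = 1 - max(R',G',B') = 1 - 188/255 = 67/255 = 0.26274… → 0.26
(1-R'-K)/(1-K) simplifies to (max-R)/max with max = 188:
C = (188-70)/188 = 118/188 = 0.62765… → 0.63
M = (188-188)/188 = 0/188 = 0 → 0.00
Y = (188-125)/188 = 63/188 = 0.33510… → 0.34
= CMYK(0.63, 0.00, 0.34, 0.26)


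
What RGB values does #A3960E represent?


A3 → 163 (R)
96 → 150 (G)
0E → 14 (B)
= RGB(163, 150, 14)


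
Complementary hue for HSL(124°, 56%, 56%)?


Complement = opposite side of color wheel = hue + 180°
H' = (124 + 180) mod 360 = 304°
S and L unchanged.
= HSL(304°, 56%, 56%)


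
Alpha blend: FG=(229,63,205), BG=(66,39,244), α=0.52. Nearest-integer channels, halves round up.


C = α×F + (1-α)×B, with 1-α = 0.48
R: 0.52×229 + 0.48×66 = 119.08 + 31.68 = 150.76 → 151
G: 0.52×63 + 0.48×39 = 32.76 + 18.72 = 51.48 → 51
B: 0.52×205 + 0.48×244 = 106.60 + 117.12 = 223.72 → 224
= RGB(151, 51, 224)


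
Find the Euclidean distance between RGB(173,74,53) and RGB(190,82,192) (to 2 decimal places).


d = √[(R₁-R₂)² + (G₁-G₂)² + (B₁-B₂)²]
d = √[(173-190)² + (74-82)² + (53-192)²]
d = √[289 + 64 + 19321]
d = √19674
d ≈ 140.26


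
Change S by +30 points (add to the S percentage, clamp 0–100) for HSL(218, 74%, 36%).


Original S = 74%
Adjustment = +30 percentage points
New S = 74 + (30) = 104
Clamp to [0, 100] → 100
= HSL(218°, 100%, 36%)


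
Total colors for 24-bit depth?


Colors = 2^bits = 2^24
= 16,777,216 colors


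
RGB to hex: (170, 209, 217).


R = 170 → AA (hex)
G = 209 → D1 (hex)
B = 217 → D9 (hex)
Hex = #AAD1D9


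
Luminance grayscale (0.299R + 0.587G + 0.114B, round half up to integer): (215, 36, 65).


Gray = 0.299×R + 0.587×G + 0.114×B
Gray = 0.299×215 + 0.587×36 + 0.114×65
Gray = 64.285 + 21.132 + 7.410
Gray = 92.827 → round half up → 93
Gray = 93


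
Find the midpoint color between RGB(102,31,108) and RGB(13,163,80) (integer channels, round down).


Midpoint: each channel = ⌊(C₁+C₂)/2⌋
R: ⌊(102+13)/2⌋ = 57
G: ⌊(31+163)/2⌋ = 97
B: ⌊(108+80)/2⌋ = 94
= RGB(57, 97, 94)


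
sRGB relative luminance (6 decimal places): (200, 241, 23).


Linearize each channel (sRGB transfer function): c = v/255; c_lin = c/12.92 if c ≤ 0.04045, else ((c+0.055)/1.055)^2.4
  R: 200/255 ≈ 0.784314 > 0.04045 → ((0.784314+0.055)/1.055)^2.4 ≈ 0.577580
  G: 241/255 ≈ 0.945098 > 0.04045 → ((0.945098+0.055)/1.055)^2.4 ≈ 0.879622
  B: 23/255 ≈ 0.090196 > 0.04045 → ((0.090196+0.055)/1.055)^2.4 ≈ 0.008568
R_lin = 0.577580, G_lin = 0.879622, B_lin = 0.008568
L = 0.2126×R + 0.7152×G + 0.0722×B
L = 0.2126×0.577580 + 0.7152×0.879622 + 0.0722×0.008568
L ≈ 0.752518


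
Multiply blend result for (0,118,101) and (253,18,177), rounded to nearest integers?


Multiply: C = A×B/255, rounded to nearest integer
R: 0×253/255 = 0/255 ≈ 0.000 → 0
G: 118×18/255 = 2124/255 ≈ 8.329 → 8
B: 101×177/255 = 17877/255 ≈ 70.106 → 70
= RGB(0, 8, 70)


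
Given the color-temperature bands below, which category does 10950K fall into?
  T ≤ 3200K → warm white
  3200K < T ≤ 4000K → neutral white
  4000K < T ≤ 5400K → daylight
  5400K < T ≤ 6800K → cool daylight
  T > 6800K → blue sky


Temperature: 10950K
10950K > 6800K → blue sky
Classification: blue sky


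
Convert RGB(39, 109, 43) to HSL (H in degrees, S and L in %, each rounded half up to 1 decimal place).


Normalize: R'=39/255≈0.1529, G'=109/255≈0.4275, B'=43/255≈0.1686
Max=109/255, Min=39/255, Δ=Max-Min=70/255
L = (Max+Min)/2 = (109+39)/510 = 148/510 = 0.29019… → L = 29.0%
L ≤ 0.5 → S = Δ/(Max+Min) = 70/(109+39) = 70/148 = 0.47297… → S = 47.3%
(the 1/255 factors cancel in S and H, so raw channel differences can be used)
Max is G' → H = 60 × ((B-R)/Δ + 2) = 60 × ((43-39)/70 + 2)
  4/70 + 2 = 0.0571… + 2 = 2.0571…
  H = 60 × 2.0571… = 123.428…° → H = 123.4°
= HSL(123.4°, 47.3%, 29.0%)


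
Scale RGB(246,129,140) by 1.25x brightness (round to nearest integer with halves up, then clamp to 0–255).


Multiply each channel by 1.25, round half up, clamp to [0, 255]
R: 246×1.25 = 307.5 → round → 308 → clamp → 255
G: 129×1.25 = 161.25 → round → 161
B: 140×1.25 = 175
= RGB(255, 161, 175)


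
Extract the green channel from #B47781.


Color: #B47781
R = B4 = 180
G = 77 = 119
B = 81 = 129
Green = 119


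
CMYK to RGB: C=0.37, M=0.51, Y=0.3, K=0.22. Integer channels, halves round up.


R = 255 × (1-C) × (1-K) = 255 × 0.63 × 0.78 = 125.307 → 125
G = 255 × (1-M) × (1-K) = 255 × 0.49 × 0.78 = 97.461 → 97
B = 255 × (1-Y) × (1-K) = 255 × 0.70 × 0.78 = 139.23 → 139
= RGB(125, 97, 139)


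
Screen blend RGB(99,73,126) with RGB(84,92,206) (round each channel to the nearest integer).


Screen: C = 255 - (255-A)×(255-B)/255, rounded to nearest integer
R: 255 - (255-99)×(255-84)/255 = 255 - 26676/255 ≈ 255 - 104.612 = 150.388 → 150
G: 255 - (255-73)×(255-92)/255 = 255 - 29666/255 ≈ 255 - 116.337 = 138.663 → 139
B: 255 - (255-126)×(255-206)/255 = 255 - 6321/255 ≈ 255 - 24.788 = 230.212 → 230
= RGB(150, 139, 230)


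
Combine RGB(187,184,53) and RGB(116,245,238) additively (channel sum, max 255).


Additive: each channel = min(255, C₁+C₂)
R: 187+116 = 303 → 255
G: 184+245 = 429 → 255
B: 53+238 = 291 → 255
= RGB(255, 255, 255)


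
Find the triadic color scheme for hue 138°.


Triadic: equally spaced at 120° intervals
H1 = 138°
H2 = (138 + 120) mod 360 = 258°
H3 = (138 + 240) mod 360 = 18°
Triadic = 138°, 258°, 18°


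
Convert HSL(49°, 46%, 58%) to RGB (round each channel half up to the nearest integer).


H=49°, S=0.46, L=0.58
C = (1-|2L-1|)×S = (1-|0.16|)×0.46 = 0.3864
H' = H/60 = 49/60 ≈ 0.8167; X = C×(1-|H' mod 2 - 1|) = 0.31556
m = L - C/2 = 0.58 - 0.1932 = 0.3868
Sector ⌊H'⌋ = 0 → (R',G',B') = (0.3864, 0.31556, 0.0)
RGB = ((R'+m)×255, (G'+m)×255, (B'+m)×255) = (197.166, 179.1018, 98.634)
Round half up → RGB(197, 179, 99)


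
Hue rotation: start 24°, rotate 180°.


New hue = (H + rotation) mod 360
New hue = (24 + 180) mod 360
= 204 mod 360
= 204°


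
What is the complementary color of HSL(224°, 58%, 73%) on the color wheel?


Complement = opposite side of color wheel = hue + 180°
H' = (224 + 180) mod 360 = 44°
S and L unchanged.
= HSL(44°, 58%, 73%)


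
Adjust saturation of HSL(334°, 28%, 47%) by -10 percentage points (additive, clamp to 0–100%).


Original S = 28%
Adjustment = -10 percentage points
New S = 28 + (-10) = 18
Clamp to [0, 100] → 18
= HSL(334°, 18%, 47%)


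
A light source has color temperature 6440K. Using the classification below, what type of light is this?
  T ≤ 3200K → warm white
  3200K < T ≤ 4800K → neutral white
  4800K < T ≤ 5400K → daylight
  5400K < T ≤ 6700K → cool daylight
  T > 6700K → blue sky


Temperature: 6440K
5400K < 6440K ≤ 6700K → cool daylight
Classification: cool daylight


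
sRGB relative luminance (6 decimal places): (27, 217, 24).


Linearize each channel (sRGB transfer function): c = v/255; c_lin = c/12.92 if c ≤ 0.04045, else ((c+0.055)/1.055)^2.4
  R: 27/255 ≈ 0.105882 > 0.04045 → ((0.105882+0.055)/1.055)^2.4 ≈ 0.010960
  G: 217/255 ≈ 0.850980 > 0.04045 → ((0.850980+0.055)/1.055)^2.4 ≈ 0.693872
  B: 24/255 ≈ 0.094118 > 0.04045 → ((0.094118+0.055)/1.055)^2.4 ≈ 0.009134
R_lin = 0.010960, G_lin = 0.693872, B_lin = 0.009134
L = 0.2126×R + 0.7152×G + 0.0722×B
L = 0.2126×0.010960 + 0.7152×0.693872 + 0.0722×0.009134
L ≈ 0.499247


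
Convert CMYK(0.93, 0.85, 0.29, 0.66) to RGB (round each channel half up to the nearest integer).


R = 255 × (1-C) × (1-K) = 255 × 0.07 × 0.34 = 6.069 → 6
G = 255 × (1-M) × (1-K) = 255 × 0.15 × 0.34 = 13.005 → 13
B = 255 × (1-Y) × (1-K) = 255 × 0.71 × 0.34 = 61.557 → 62
= RGB(6, 13, 62)


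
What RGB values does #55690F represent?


55 → 85 (R)
69 → 105 (G)
0F → 15 (B)
= RGB(85, 105, 15)


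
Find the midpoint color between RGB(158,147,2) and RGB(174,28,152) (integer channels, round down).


Midpoint: each channel = ⌊(C₁+C₂)/2⌋
R: ⌊(158+174)/2⌋ = 166
G: ⌊(147+28)/2⌋ = 87
B: ⌊(2+152)/2⌋ = 77
= RGB(166, 87, 77)


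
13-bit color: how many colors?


Colors = 2^bits = 2^13
= 8,192 colors


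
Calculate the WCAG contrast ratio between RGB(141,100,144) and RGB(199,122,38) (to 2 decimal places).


Linearize each sRGB channel c=v/255: c/12.92 if c ≤ 0.04045 else ((c+0.055)/1.055)^2.4
L = 0.2126×R_lin + 0.7152×G_lin + 0.0722×B_lin
Color 1 (141,100,144):
  R=141: 141/255≈0.5529 > 0.04045 → ((0.5529+0.055)/1.055)^2.4 ≈ 0.26636
  G=100: 100/255≈0.3922 > 0.04045 → ((0.3922+0.055)/1.055)^2.4 ≈ 0.12744
  B=144: 144/255≈0.5647 > 0.04045 → ((0.5647+0.055)/1.055)^2.4 ≈ 0.27889
  L1 = 0.2126×0.26636 + 0.7152×0.12744 + 0.0722×0.27889 ≈ 0.16791
Color 2 (199,122,38):
  R=199: 199/255≈0.7804 > 0.04045 → ((0.7804+0.055)/1.055)^2.4 ≈ 0.57112
  G=122: 122/255≈0.4784 > 0.04045 → ((0.4784+0.055)/1.055)^2.4 ≈ 0.19462
  B=38: 38/255≈0.1490 > 0.04045 → ((0.1490+0.055)/1.055)^2.4 ≈ 0.01938
  L2 = 0.2126×0.57112 + 0.7152×0.19462 + 0.0722×0.01938 ≈ 0.26201
Lighter = 0.26201, Darker = 0.16791
Ratio = (L_lighter + 0.05) / (L_darker + 0.05)
Ratio = (0.26201 + 0.05) / (0.16791 + 0.05) = 0.31201 / 0.21791 ≈ 1.4319
Ratio ≈ 1.43:1


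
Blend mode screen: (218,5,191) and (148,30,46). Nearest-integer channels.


Screen: C = 255 - (255-A)×(255-B)/255, rounded to nearest integer
R: 255 - (255-218)×(255-148)/255 = 255 - 3959/255 ≈ 255 - 15.525 = 239.475 → 239
G: 255 - (255-5)×(255-30)/255 = 255 - 56250/255 ≈ 255 - 220.588 = 34.412 → 34
B: 255 - (255-191)×(255-46)/255 = 255 - 13376/255 ≈ 255 - 52.455 = 202.545 → 203
= RGB(239, 34, 203)


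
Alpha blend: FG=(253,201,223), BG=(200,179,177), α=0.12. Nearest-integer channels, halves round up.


C = α×F + (1-α)×B, with 1-α = 0.88
R: 0.12×253 + 0.88×200 = 30.36 + 176.00 = 206.36 → 206
G: 0.12×201 + 0.88×179 = 24.12 + 157.52 = 181.64 → 182
B: 0.12×223 + 0.88×177 = 26.76 + 155.76 = 182.52 → 183
= RGB(206, 182, 183)


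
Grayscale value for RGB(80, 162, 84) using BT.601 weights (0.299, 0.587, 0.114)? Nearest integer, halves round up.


Gray = 0.299×R + 0.587×G + 0.114×B
Gray = 0.299×80 + 0.587×162 + 0.114×84
Gray = 23.920 + 95.094 + 9.576
Gray = 128.590 → round half up → 129
Gray = 129


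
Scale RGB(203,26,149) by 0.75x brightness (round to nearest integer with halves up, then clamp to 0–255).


Multiply each channel by 0.75, round half up, clamp to [0, 255]
R: 203×0.75 = 152.25 → round → 152
G: 26×0.75 = 19.5 → round → 20
B: 149×0.75 = 111.75 → round → 112
= RGB(152, 20, 112)


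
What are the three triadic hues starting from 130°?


Triadic: equally spaced at 120° intervals
H1 = 130°
H2 = (130 + 120) mod 360 = 250°
H3 = (130 + 240) mod 360 = 10°
Triadic = 130°, 250°, 10°


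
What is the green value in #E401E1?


Color: #E401E1
R = E4 = 228
G = 01 = 1
B = E1 = 225
Green = 1


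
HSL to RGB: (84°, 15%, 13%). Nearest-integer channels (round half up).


H=84°, S=0.15, L=0.13
C = (1-|2L-1|)×S = (1-|-0.74|)×0.15 = 0.039
H' = H/60 = 84/60 ≈ 1.4000; X = C×(1-|H' mod 2 - 1|) = 0.0234
m = L - C/2 = 0.13 - 0.0195 = 0.1105
Sector ⌊H'⌋ = 1 → (R',G',B') = (0.0234, 0.039, 0.0)
RGB = ((R'+m)×255, (G'+m)×255, (B'+m)×255) = (34.1445, 38.1225, 28.1775)
Round half up → RGB(34, 38, 28)


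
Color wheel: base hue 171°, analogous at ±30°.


Base hue: 171°
Left analog: (171 - 30) mod 360 = 141°
Right analog: (171 + 30) mod 360 = 201°
Analogous hues = 141° and 201°


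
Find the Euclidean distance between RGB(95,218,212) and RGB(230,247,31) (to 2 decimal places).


d = √[(R₁-R₂)² + (G₁-G₂)² + (B₁-B₂)²]
d = √[(95-230)² + (218-247)² + (212-31)²]
d = √[18225 + 841 + 32761]
d = √51827
d ≈ 227.66


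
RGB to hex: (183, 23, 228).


R = 183 → B7 (hex)
G = 23 → 17 (hex)
B = 228 → E4 (hex)
Hex = #B717E4


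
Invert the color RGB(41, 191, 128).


Invert: (255-R, 255-G, 255-B)
R: 255-41 = 214
G: 255-191 = 64
B: 255-128 = 127
= RGB(214, 64, 127)


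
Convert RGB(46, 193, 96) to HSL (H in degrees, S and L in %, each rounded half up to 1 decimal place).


Normalize: R'=46/255≈0.1804, G'=193/255≈0.7569, B'=96/255≈0.3765
Max=193/255, Min=46/255, Δ=Max-Min=147/255
L = (Max+Min)/2 = (193+46)/510 = 239/510 = 0.46862… → L = 46.9%
L ≤ 0.5 → S = Δ/(Max+Min) = 147/(193+46) = 147/239 = 0.61506… → S = 61.5%
(the 1/255 factors cancel in S and H, so raw channel differences can be used)
Max is G' → H = 60 × ((B-R)/Δ + 2) = 60 × ((96-46)/147 + 2)
  50/147 + 2 = 0.3401… + 2 = 2.3401…
  H = 60 × 2.3401… = 140.408…° → H = 140.4°
= HSL(140.4°, 61.5%, 46.9%)


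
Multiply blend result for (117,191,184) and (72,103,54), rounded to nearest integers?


Multiply: C = A×B/255, rounded to nearest integer
R: 117×72/255 = 8424/255 ≈ 33.035 → 33
G: 191×103/255 = 19673/255 ≈ 77.149 → 77
B: 184×54/255 = 9936/255 ≈ 38.965 → 39
= RGB(33, 77, 39)


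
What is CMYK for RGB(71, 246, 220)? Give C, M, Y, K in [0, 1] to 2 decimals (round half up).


R'=71/255≈0.2784, G'=246/255≈0.9647, B'=220/255≈0.8627
K = 1 - max(R',G',B') = 1 - 246/255 = 9/255 = 0.03529… → 0.04
(1-R'-K)/(1-K) simplifies to (max-R)/max with max = 246:
C = (246-71)/246 = 175/246 = 0.71138… → 0.71
M = (246-246)/246 = 0/246 = 0 → 0.00
Y = (246-220)/246 = 26/246 = 0.10569… → 0.11
= CMYK(0.71, 0.00, 0.11, 0.04)


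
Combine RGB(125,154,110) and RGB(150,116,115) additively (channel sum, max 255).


Additive: each channel = min(255, C₁+C₂)
R: 125+150 = 275 → 255
G: 154+116 = 270 → 255
B: 110+115 = 225 → 225
= RGB(255, 255, 225)


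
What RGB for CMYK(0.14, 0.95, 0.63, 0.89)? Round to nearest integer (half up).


R = 255 × (1-C) × (1-K) = 255 × 0.86 × 0.11 = 24.123 → 24
G = 255 × (1-M) × (1-K) = 255 × 0.05 × 0.11 = 1.4025 → 1
B = 255 × (1-Y) × (1-K) = 255 × 0.37 × 0.11 = 10.3785 → 10
= RGB(24, 1, 10)


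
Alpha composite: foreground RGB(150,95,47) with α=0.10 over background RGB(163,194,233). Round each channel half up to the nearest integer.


C = α×F + (1-α)×B, with 1-α = 0.90
R: 0.10×150 + 0.90×163 = 15.00 + 146.70 = 161.70 → 162
G: 0.10×95 + 0.90×194 = 9.50 + 174.60 = 184.10 → 184
B: 0.10×47 + 0.90×233 = 4.70 + 209.70 = 214.40 → 214
= RGB(162, 184, 214)


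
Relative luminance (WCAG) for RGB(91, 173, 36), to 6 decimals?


Linearize each channel (sRGB transfer function): c = v/255; c_lin = c/12.92 if c ≤ 0.04045, else ((c+0.055)/1.055)^2.4
  R: 91/255 ≈ 0.356863 > 0.04045 → ((0.356863+0.055)/1.055)^2.4 ≈ 0.104616
  G: 173/255 ≈ 0.678431 > 0.04045 → ((0.678431+0.055)/1.055)^2.4 ≈ 0.417885
  B: 36/255 ≈ 0.141176 > 0.04045 → ((0.141176+0.055)/1.055)^2.4 ≈ 0.017642
R_lin = 0.104616, G_lin = 0.417885, B_lin = 0.017642
L = 0.2126×R + 0.7152×G + 0.0722×B
L = 0.2126×0.104616 + 0.7152×0.417885 + 0.0722×0.017642
L ≈ 0.322387


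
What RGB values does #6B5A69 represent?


6B → 107 (R)
5A → 90 (G)
69 → 105 (B)
= RGB(107, 90, 105)


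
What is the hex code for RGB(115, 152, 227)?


R = 115 → 73 (hex)
G = 152 → 98 (hex)
B = 227 → E3 (hex)
Hex = #7398E3


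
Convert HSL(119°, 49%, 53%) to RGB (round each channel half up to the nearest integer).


H=119°, S=0.49, L=0.53
C = (1-|2L-1|)×S = (1-|0.06|)×0.49 = 0.4606
H' = H/60 = 119/60 ≈ 1.9833; X = C×(1-|H' mod 2 - 1|) ≈ 0.0077
m = L - C/2 = 0.53 - 0.2303 = 0.2997
Sector ⌊H'⌋ = 1 → (R',G',B') = (≈0.0077, 0.4606, 0.0)
RGB = ((R'+m)×255, (G'+m)×255, (B'+m)×255) = (78.38105, 193.8765, 76.4235)
Round half up → RGB(78, 194, 76)


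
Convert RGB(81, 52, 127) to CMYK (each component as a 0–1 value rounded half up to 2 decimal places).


R'=81/255≈0.3176, G'=52/255≈0.2039, B'=127/255≈0.4980
K = 1 - max(R',G',B') = 1 - 127/255 = 128/255 = 0.50196… → 0.50
(1-R'-K)/(1-K) simplifies to (max-R)/max with max = 127:
C = (127-81)/127 = 46/127 = 0.36220… → 0.36
M = (127-52)/127 = 75/127 = 0.59055… → 0.59
Y = (127-127)/127 = 0/127 = 0 → 0.00
= CMYK(0.36, 0.59, 0.00, 0.50)


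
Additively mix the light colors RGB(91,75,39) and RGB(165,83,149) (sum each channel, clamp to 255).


Additive: each channel = min(255, C₁+C₂)
R: 91+165 = 256 → 255
G: 75+83 = 158 → 158
B: 39+149 = 188 → 188
= RGB(255, 158, 188)


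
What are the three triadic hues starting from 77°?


Triadic: equally spaced at 120° intervals
H1 = 77°
H2 = (77 + 120) mod 360 = 197°
H3 = (77 + 240) mod 360 = 317°
Triadic = 77°, 197°, 317°


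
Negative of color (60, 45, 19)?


Invert: (255-R, 255-G, 255-B)
R: 255-60 = 195
G: 255-45 = 210
B: 255-19 = 236
= RGB(195, 210, 236)


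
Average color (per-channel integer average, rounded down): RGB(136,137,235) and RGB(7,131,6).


Midpoint: each channel = ⌊(C₁+C₂)/2⌋
R: ⌊(136+7)/2⌋ = 71
G: ⌊(137+131)/2⌋ = 134
B: ⌊(235+6)/2⌋ = 120
= RGB(71, 134, 120)


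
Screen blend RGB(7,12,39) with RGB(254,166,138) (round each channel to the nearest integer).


Screen: C = 255 - (255-A)×(255-B)/255, rounded to nearest integer
R: 255 - (255-7)×(255-254)/255 = 255 - 248/255 ≈ 255 - 0.973 = 254.027 → 254
G: 255 - (255-12)×(255-166)/255 = 255 - 21627/255 ≈ 255 - 84.812 = 170.188 → 170
B: 255 - (255-39)×(255-138)/255 = 255 - 25272/255 ≈ 255 - 99.106 = 155.894 → 156
= RGB(254, 170, 156)


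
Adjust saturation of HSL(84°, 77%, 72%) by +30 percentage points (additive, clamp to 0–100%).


Original S = 77%
Adjustment = +30 percentage points
New S = 77 + (30) = 107
Clamp to [0, 100] → 100
= HSL(84°, 100%, 72%)


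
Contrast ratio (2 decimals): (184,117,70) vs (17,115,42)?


Linearize each sRGB channel c=v/255: c/12.92 if c ≤ 0.04045 else ((c+0.055)/1.055)^2.4
L = 0.2126×R_lin + 0.7152×G_lin + 0.0722×B_lin
Color 1 (184,117,70):
  R=184: 184/255≈0.7216 > 0.04045 → ((0.7216+0.055)/1.055)^2.4 ≈ 0.47932
  G=117: 117/255≈0.4588 > 0.04045 → ((0.4588+0.055)/1.055)^2.4 ≈ 0.17789
  B=70: 70/255≈0.2745 > 0.04045 → ((0.2745+0.055)/1.055)^2.4 ≈ 0.06125
  L1 = 0.2126×0.47932 + 0.7152×0.17789 + 0.0722×0.06125 ≈ 0.23355
Color 2 (17,115,42):
  R=17: 17/255≈0.0667 > 0.04045 → ((0.0667+0.055)/1.055)^2.4 ≈ 0.00561
  G=115: 115/255≈0.4510 > 0.04045 → ((0.4510+0.055)/1.055)^2.4 ≈ 0.17144
  B=42: 42/255≈0.1647 > 0.04045 → ((0.1647+0.055)/1.055)^2.4 ≈ 0.02315
  L2 = 0.2126×0.00561 + 0.7152×0.17144 + 0.0722×0.02315 ≈ 0.12548
Lighter = 0.23355, Darker = 0.12548
Ratio = (L_lighter + 0.05) / (L_darker + 0.05)
Ratio = (0.23355 + 0.05) / (0.12548 + 0.05) = 0.28355 / 0.17548 ≈ 1.6159
Ratio ≈ 1.62:1


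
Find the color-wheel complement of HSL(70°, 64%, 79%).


Complement = opposite side of color wheel = hue + 180°
H' = (70 + 180) mod 360 = 250°
S and L unchanged.
= HSL(250°, 64%, 79%)


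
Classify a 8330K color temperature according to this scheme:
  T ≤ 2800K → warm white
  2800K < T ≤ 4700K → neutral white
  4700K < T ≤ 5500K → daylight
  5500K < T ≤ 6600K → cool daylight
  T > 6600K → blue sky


Temperature: 8330K
8330K > 6600K → blue sky
Classification: blue sky


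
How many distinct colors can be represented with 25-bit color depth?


Colors = 2^bits = 2^25
= 33,554,432 colors


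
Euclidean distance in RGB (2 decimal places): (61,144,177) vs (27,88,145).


d = √[(R₁-R₂)² + (G₁-G₂)² + (B₁-B₂)²]
d = √[(61-27)² + (144-88)² + (177-145)²]
d = √[1156 + 3136 + 1024]
d = √5316
d ≈ 72.91


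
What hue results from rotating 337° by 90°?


New hue = (H + rotation) mod 360
New hue = (337 + 90) mod 360
= 427 mod 360
= 67°


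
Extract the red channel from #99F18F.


Color: #99F18F
R = 99 = 153
G = F1 = 241
B = 8F = 143
Red = 153


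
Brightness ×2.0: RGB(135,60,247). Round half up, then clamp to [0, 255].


Multiply each channel by 2.0, round half up, clamp to [0, 255]
R: 135×2.0 = 270 → clamp → 255
G: 60×2.0 = 120
B: 247×2.0 = 494 → clamp → 255
= RGB(255, 120, 255)


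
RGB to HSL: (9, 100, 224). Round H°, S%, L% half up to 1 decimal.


Normalize: R'=9/255≈0.0353, G'=100/255≈0.3922, B'=224/255≈0.8784
Max=224/255, Min=9/255, Δ=Max-Min=215/255
L = (Max+Min)/2 = (224+9)/510 = 233/510 = 0.45686… → L = 45.7%
L ≤ 0.5 → S = Δ/(Max+Min) = 215/(224+9) = 215/233 = 0.92274… → S = 92.3%
(the 1/255 factors cancel in S and H, so raw channel differences can be used)
Max is B' → H = 60 × ((R-G)/Δ + 4) = 60 × ((9-100)/215 + 4)
  -91/215 + 4 = -0.4232… + 4 = 3.5767…
  H = 60 × 3.5767… = 214.604…° → H = 214.6°
= HSL(214.6°, 92.3%, 45.7%)


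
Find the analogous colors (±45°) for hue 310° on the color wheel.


Base hue: 310°
Left analog: (310 - 45) mod 360 = 265°
Right analog: (310 + 45) mod 360 = 355°
Analogous hues = 265° and 355°


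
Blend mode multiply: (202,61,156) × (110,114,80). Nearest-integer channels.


Multiply: C = A×B/255, rounded to nearest integer
R: 202×110/255 = 22220/255 ≈ 87.137 → 87
G: 61×114/255 = 6954/255 ≈ 27.271 → 27
B: 156×80/255 = 12480/255 ≈ 48.941 → 49
= RGB(87, 27, 49)


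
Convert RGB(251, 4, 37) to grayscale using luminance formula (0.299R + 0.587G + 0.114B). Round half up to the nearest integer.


Gray = 0.299×R + 0.587×G + 0.114×B
Gray = 0.299×251 + 0.587×4 + 0.114×37
Gray = 75.049 + 2.348 + 4.218
Gray = 81.615 → round half up → 82
Gray = 82


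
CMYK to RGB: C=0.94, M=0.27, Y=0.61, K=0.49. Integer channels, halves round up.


R = 255 × (1-C) × (1-K) = 255 × 0.06 × 0.51 = 7.803 → 8
G = 255 × (1-M) × (1-K) = 255 × 0.73 × 0.51 = 94.9365 → 95
B = 255 × (1-Y) × (1-K) = 255 × 0.39 × 0.51 = 50.7195 → 51
= RGB(8, 95, 51)


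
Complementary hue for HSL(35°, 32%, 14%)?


Complement = opposite side of color wheel = hue + 180°
H' = (35 + 180) mod 360 = 215°
S and L unchanged.
= HSL(215°, 32%, 14%)


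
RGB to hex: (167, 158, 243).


R = 167 → A7 (hex)
G = 158 → 9E (hex)
B = 243 → F3 (hex)
Hex = #A79EF3


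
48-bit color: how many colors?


Colors = 2^bits = 2^48
= 281,474,976,710,656 colors


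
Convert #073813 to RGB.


07 → 7 (R)
38 → 56 (G)
13 → 19 (B)
= RGB(7, 56, 19)


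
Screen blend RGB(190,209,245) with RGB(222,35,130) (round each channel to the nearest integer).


Screen: C = 255 - (255-A)×(255-B)/255, rounded to nearest integer
R: 255 - (255-190)×(255-222)/255 = 255 - 2145/255 ≈ 255 - 8.412 = 246.588 → 247
G: 255 - (255-209)×(255-35)/255 = 255 - 10120/255 ≈ 255 - 39.686 = 215.314 → 215
B: 255 - (255-245)×(255-130)/255 = 255 - 1250/255 ≈ 255 - 4.902 = 250.098 → 250
= RGB(247, 215, 250)


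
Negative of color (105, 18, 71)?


Invert: (255-R, 255-G, 255-B)
R: 255-105 = 150
G: 255-18 = 237
B: 255-71 = 184
= RGB(150, 237, 184)


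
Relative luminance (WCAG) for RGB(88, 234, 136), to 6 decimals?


Linearize each channel (sRGB transfer function): c = v/255; c_lin = c/12.92 if c ≤ 0.04045, else ((c+0.055)/1.055)^2.4
  R: 88/255 ≈ 0.345098 > 0.04045 → ((0.345098+0.055)/1.055)^2.4 ≈ 0.097587
  G: 234/255 ≈ 0.917647 > 0.04045 → ((0.917647+0.055)/1.055)^2.4 ≈ 0.822786
  B: 136/255 ≈ 0.533333 > 0.04045 → ((0.533333+0.055)/1.055)^2.4 ≈ 0.246201
R_lin = 0.097587, G_lin = 0.822786, B_lin = 0.246201
L = 0.2126×R + 0.7152×G + 0.0722×B
L = 0.2126×0.097587 + 0.7152×0.822786 + 0.0722×0.246201
L ≈ 0.626979


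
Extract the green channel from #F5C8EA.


Color: #F5C8EA
R = F5 = 245
G = C8 = 200
B = EA = 234
Green = 200


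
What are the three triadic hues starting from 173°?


Triadic: equally spaced at 120° intervals
H1 = 173°
H2 = (173 + 120) mod 360 = 293°
H3 = (173 + 240) mod 360 = 53°
Triadic = 173°, 293°, 53°


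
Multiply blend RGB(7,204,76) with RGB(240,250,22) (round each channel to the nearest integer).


Multiply: C = A×B/255, rounded to nearest integer
R: 7×240/255 = 1680/255 ≈ 6.588 → 7
G: 204×250/255 = 51000/255 ≈ 200.000 → 200
B: 76×22/255 = 1672/255 ≈ 6.557 → 7
= RGB(7, 200, 7)


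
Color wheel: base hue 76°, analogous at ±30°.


Base hue: 76°
Left analog: (76 - 30) mod 360 = 46°
Right analog: (76 + 30) mod 360 = 106°
Analogous hues = 46° and 106°


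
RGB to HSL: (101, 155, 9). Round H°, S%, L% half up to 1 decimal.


Normalize: R'=101/255≈0.3961, G'=155/255≈0.6078, B'=9/255≈0.0353
Max=155/255, Min=9/255, Δ=Max-Min=146/255
L = (Max+Min)/2 = (155+9)/510 = 164/510 = 0.32156… → L = 32.2%
L ≤ 0.5 → S = Δ/(Max+Min) = 146/(155+9) = 146/164 = 0.89024… → S = 89.0%
(the 1/255 factors cancel in S and H, so raw channel differences can be used)
Max is G' → H = 60 × ((B-R)/Δ + 2) = 60 × ((9-101)/146 + 2)
  -92/146 + 2 = -0.6301… + 2 = 1.3698…
  H = 60 × 1.3698… = 82.191…° → H = 82.2°
= HSL(82.2°, 89.0%, 32.2%)


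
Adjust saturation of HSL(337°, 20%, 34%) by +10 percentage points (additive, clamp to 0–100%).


Original S = 20%
Adjustment = +10 percentage points
New S = 20 + (10) = 30
Clamp to [0, 100] → 30
= HSL(337°, 30%, 34%)


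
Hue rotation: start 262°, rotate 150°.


New hue = (H + rotation) mod 360
New hue = (262 + 150) mod 360
= 412 mod 360
= 52°


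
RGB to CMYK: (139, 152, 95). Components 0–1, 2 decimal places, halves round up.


R'=139/255≈0.5451, G'=152/255≈0.5961, B'=95/255≈0.3725
K = 1 - max(R',G',B') = 1 - 152/255 = 103/255 = 0.40392… → 0.40
(1-R'-K)/(1-K) simplifies to (max-R)/max with max = 152:
C = (152-139)/152 = 13/152 = 0.08552… → 0.09
M = (152-152)/152 = 0/152 = 0 → 0.00
Y = (152-95)/152 = 57/152 = 0.375 → 0.38
= CMYK(0.09, 0.00, 0.38, 0.40)


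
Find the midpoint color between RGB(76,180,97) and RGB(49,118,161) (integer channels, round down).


Midpoint: each channel = ⌊(C₁+C₂)/2⌋
R: ⌊(76+49)/2⌋ = 62
G: ⌊(180+118)/2⌋ = 149
B: ⌊(97+161)/2⌋ = 129
= RGB(62, 149, 129)
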